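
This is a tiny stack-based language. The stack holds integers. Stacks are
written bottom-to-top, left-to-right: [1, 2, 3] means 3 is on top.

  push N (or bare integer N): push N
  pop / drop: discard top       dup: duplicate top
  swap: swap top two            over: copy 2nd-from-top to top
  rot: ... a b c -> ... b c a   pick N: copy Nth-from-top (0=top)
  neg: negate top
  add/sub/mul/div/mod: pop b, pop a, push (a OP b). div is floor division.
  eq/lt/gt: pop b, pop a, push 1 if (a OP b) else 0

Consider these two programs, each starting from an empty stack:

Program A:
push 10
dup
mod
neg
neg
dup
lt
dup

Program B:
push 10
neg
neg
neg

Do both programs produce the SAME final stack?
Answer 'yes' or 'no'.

Answer: no

Derivation:
Program A trace:
  After 'push 10': [10]
  After 'dup': [10, 10]
  After 'mod': [0]
  After 'neg': [0]
  After 'neg': [0]
  After 'dup': [0, 0]
  After 'lt': [0]
  After 'dup': [0, 0]
Program A final stack: [0, 0]

Program B trace:
  After 'push 10': [10]
  After 'neg': [-10]
  After 'neg': [10]
  After 'neg': [-10]
Program B final stack: [-10]
Same: no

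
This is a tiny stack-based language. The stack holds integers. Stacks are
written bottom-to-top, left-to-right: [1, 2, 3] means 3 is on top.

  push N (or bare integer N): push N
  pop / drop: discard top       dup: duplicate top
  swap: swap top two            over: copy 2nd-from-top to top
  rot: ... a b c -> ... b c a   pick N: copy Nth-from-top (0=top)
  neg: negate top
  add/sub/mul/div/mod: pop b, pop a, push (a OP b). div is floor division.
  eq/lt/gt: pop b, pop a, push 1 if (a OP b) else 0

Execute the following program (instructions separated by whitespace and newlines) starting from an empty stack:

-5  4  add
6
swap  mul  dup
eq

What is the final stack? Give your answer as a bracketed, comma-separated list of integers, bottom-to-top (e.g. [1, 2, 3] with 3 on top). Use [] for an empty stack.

Answer: [1]

Derivation:
After 'push -5': [-5]
After 'push 4': [-5, 4]
After 'add': [-1]
After 'push 6': [-1, 6]
After 'swap': [6, -1]
After 'mul': [-6]
After 'dup': [-6, -6]
After 'eq': [1]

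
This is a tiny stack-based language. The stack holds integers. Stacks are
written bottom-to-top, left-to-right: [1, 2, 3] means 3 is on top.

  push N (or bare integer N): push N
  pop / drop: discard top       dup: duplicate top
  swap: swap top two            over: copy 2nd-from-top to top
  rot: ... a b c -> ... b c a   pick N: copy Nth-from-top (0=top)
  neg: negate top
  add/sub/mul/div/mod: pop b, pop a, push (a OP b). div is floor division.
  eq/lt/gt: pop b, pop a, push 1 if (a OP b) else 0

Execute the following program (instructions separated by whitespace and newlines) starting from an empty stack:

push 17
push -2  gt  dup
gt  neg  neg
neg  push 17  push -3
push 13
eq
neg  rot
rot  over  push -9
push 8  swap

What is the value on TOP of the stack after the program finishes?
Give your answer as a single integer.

Answer: -9

Derivation:
After 'push 17': [17]
After 'push -2': [17, -2]
After 'gt': [1]
After 'dup': [1, 1]
After 'gt': [0]
After 'neg': [0]
After 'neg': [0]
After 'neg': [0]
After 'push 17': [0, 17]
After 'push -3': [0, 17, -3]
After 'push 13': [0, 17, -3, 13]
After 'eq': [0, 17, 0]
After 'neg': [0, 17, 0]
After 'rot': [17, 0, 0]
After 'rot': [0, 0, 17]
After 'over': [0, 0, 17, 0]
After 'push -9': [0, 0, 17, 0, -9]
After 'push 8': [0, 0, 17, 0, -9, 8]
After 'swap': [0, 0, 17, 0, 8, -9]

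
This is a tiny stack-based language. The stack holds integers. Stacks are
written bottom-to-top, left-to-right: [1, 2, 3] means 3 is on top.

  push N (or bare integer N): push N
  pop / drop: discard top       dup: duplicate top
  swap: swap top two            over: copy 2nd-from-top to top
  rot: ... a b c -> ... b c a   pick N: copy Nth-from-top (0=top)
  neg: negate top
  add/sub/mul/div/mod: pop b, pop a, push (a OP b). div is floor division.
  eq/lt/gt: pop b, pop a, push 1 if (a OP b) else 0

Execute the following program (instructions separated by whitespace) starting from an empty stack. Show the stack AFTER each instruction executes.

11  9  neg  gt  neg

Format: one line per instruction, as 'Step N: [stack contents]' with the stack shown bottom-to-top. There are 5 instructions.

Step 1: [11]
Step 2: [11, 9]
Step 3: [11, -9]
Step 4: [1]
Step 5: [-1]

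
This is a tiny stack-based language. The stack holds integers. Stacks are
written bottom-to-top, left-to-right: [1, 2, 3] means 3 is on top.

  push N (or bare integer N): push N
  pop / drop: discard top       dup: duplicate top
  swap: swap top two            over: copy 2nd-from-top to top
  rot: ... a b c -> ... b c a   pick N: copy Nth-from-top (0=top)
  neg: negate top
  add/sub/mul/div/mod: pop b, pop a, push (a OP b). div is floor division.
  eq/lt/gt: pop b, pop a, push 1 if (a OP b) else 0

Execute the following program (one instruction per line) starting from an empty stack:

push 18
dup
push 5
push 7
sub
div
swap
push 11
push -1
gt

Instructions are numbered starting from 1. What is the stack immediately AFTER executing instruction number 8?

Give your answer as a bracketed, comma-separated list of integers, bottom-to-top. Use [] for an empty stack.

Step 1 ('push 18'): [18]
Step 2 ('dup'): [18, 18]
Step 3 ('push 5'): [18, 18, 5]
Step 4 ('push 7'): [18, 18, 5, 7]
Step 5 ('sub'): [18, 18, -2]
Step 6 ('div'): [18, -9]
Step 7 ('swap'): [-9, 18]
Step 8 ('push 11'): [-9, 18, 11]

Answer: [-9, 18, 11]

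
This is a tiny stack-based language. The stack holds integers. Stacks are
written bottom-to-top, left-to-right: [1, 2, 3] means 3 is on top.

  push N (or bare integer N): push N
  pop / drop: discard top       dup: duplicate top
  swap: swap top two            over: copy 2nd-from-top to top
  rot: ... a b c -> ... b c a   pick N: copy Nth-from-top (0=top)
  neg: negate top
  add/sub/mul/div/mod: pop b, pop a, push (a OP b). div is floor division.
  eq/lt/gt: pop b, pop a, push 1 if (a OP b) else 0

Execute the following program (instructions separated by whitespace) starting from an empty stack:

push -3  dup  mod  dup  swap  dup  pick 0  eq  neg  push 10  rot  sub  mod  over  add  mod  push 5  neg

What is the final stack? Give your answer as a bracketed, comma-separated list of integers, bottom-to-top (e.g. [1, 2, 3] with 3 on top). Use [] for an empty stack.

Answer: [0, -5]

Derivation:
After 'push -3': [-3]
After 'dup': [-3, -3]
After 'mod': [0]
After 'dup': [0, 0]
After 'swap': [0, 0]
After 'dup': [0, 0, 0]
After 'pick 0': [0, 0, 0, 0]
After 'eq': [0, 0, 1]
After 'neg': [0, 0, -1]
After 'push 10': [0, 0, -1, 10]
After 'rot': [0, -1, 10, 0]
After 'sub': [0, -1, 10]
After 'mod': [0, 9]
After 'over': [0, 9, 0]
After 'add': [0, 9]
After 'mod': [0]
After 'push 5': [0, 5]
After 'neg': [0, -5]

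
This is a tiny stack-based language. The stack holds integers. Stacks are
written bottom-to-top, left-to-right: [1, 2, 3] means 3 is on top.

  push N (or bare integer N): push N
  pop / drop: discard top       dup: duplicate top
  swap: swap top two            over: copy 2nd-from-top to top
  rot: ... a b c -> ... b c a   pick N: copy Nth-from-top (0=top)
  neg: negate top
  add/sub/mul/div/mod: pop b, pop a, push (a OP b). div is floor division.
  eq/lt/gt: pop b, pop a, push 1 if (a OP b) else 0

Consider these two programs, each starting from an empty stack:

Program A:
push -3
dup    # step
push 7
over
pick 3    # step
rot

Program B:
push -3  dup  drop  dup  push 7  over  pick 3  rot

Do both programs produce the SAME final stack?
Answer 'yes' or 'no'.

Answer: yes

Derivation:
Program A trace:
  After 'push -3': [-3]
  After 'dup': [-3, -3]
  After 'push 7': [-3, -3, 7]
  After 'over': [-3, -3, 7, -3]
  After 'pick 3': [-3, -3, 7, -3, -3]
  After 'rot': [-3, -3, -3, -3, 7]
Program A final stack: [-3, -3, -3, -3, 7]

Program B trace:
  After 'push -3': [-3]
  After 'dup': [-3, -3]
  After 'drop': [-3]
  After 'dup': [-3, -3]
  After 'push 7': [-3, -3, 7]
  After 'over': [-3, -3, 7, -3]
  After 'pick 3': [-3, -3, 7, -3, -3]
  After 'rot': [-3, -3, -3, -3, 7]
Program B final stack: [-3, -3, -3, -3, 7]
Same: yes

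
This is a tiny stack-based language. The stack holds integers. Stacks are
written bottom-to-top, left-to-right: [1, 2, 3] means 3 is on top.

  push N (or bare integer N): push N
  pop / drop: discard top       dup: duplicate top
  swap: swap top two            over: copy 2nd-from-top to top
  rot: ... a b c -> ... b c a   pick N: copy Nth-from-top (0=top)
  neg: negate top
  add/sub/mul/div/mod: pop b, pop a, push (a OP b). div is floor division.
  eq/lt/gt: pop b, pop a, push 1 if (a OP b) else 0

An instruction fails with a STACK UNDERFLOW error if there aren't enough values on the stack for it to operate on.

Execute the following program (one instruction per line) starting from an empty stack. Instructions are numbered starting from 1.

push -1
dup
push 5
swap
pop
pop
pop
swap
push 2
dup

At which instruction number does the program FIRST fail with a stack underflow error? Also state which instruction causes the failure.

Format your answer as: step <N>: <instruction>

Step 1 ('push -1'): stack = [-1], depth = 1
Step 2 ('dup'): stack = [-1, -1], depth = 2
Step 3 ('push 5'): stack = [-1, -1, 5], depth = 3
Step 4 ('swap'): stack = [-1, 5, -1], depth = 3
Step 5 ('pop'): stack = [-1, 5], depth = 2
Step 6 ('pop'): stack = [-1], depth = 1
Step 7 ('pop'): stack = [], depth = 0
Step 8 ('swap'): needs 2 value(s) but depth is 0 — STACK UNDERFLOW

Answer: step 8: swap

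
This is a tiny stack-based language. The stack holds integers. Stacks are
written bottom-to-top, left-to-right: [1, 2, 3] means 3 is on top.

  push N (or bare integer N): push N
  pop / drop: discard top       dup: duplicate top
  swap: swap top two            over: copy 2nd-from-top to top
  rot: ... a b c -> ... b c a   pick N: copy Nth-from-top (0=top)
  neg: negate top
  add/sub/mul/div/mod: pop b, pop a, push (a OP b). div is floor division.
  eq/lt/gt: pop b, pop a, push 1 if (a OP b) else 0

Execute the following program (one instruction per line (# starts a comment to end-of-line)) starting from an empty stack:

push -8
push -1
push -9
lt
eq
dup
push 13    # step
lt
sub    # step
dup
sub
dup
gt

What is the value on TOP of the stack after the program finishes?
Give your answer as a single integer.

Answer: 0

Derivation:
After 'push -8': [-8]
After 'push -1': [-8, -1]
After 'push -9': [-8, -1, -9]
After 'lt': [-8, 0]
After 'eq': [0]
After 'dup': [0, 0]
After 'push 13': [0, 0, 13]
After 'lt': [0, 1]
After 'sub': [-1]
After 'dup': [-1, -1]
After 'sub': [0]
After 'dup': [0, 0]
After 'gt': [0]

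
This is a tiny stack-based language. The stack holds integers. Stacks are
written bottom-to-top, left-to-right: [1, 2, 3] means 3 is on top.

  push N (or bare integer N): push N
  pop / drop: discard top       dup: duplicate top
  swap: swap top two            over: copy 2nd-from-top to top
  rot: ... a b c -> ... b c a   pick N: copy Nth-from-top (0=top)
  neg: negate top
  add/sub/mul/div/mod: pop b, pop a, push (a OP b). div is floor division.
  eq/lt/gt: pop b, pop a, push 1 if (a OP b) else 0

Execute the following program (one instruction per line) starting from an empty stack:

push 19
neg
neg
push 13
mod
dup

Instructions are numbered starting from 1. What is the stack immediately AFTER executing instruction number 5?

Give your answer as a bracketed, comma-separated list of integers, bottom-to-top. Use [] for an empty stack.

Answer: [6]

Derivation:
Step 1 ('push 19'): [19]
Step 2 ('neg'): [-19]
Step 3 ('neg'): [19]
Step 4 ('push 13'): [19, 13]
Step 5 ('mod'): [6]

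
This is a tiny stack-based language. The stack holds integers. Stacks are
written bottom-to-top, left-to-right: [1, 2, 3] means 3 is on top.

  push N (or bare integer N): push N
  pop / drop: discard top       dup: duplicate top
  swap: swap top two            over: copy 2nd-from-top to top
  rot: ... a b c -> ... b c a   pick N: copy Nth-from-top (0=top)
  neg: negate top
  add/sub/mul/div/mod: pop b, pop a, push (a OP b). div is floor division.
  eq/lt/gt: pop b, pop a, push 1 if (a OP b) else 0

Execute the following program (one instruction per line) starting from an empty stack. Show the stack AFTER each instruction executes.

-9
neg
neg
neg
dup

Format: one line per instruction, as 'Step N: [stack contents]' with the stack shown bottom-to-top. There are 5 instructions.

Step 1: [-9]
Step 2: [9]
Step 3: [-9]
Step 4: [9]
Step 5: [9, 9]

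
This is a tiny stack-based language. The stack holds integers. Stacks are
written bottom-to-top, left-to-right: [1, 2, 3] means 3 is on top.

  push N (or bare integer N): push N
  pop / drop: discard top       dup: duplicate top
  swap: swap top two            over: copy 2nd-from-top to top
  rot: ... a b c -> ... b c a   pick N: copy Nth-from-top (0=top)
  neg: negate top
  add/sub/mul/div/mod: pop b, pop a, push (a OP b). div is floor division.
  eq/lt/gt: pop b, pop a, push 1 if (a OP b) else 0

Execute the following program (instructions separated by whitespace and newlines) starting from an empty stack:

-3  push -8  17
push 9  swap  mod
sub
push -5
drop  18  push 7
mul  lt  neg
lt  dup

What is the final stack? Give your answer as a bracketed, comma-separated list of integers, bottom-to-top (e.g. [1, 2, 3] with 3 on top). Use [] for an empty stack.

Answer: [1, 1]

Derivation:
After 'push -3': [-3]
After 'push -8': [-3, -8]
After 'push 17': [-3, -8, 17]
After 'push 9': [-3, -8, 17, 9]
After 'swap': [-3, -8, 9, 17]
After 'mod': [-3, -8, 9]
After 'sub': [-3, -17]
After 'push -5': [-3, -17, -5]
After 'drop': [-3, -17]
After 'push 18': [-3, -17, 18]
After 'push 7': [-3, -17, 18, 7]
After 'mul': [-3, -17, 126]
After 'lt': [-3, 1]
After 'neg': [-3, -1]
After 'lt': [1]
After 'dup': [1, 1]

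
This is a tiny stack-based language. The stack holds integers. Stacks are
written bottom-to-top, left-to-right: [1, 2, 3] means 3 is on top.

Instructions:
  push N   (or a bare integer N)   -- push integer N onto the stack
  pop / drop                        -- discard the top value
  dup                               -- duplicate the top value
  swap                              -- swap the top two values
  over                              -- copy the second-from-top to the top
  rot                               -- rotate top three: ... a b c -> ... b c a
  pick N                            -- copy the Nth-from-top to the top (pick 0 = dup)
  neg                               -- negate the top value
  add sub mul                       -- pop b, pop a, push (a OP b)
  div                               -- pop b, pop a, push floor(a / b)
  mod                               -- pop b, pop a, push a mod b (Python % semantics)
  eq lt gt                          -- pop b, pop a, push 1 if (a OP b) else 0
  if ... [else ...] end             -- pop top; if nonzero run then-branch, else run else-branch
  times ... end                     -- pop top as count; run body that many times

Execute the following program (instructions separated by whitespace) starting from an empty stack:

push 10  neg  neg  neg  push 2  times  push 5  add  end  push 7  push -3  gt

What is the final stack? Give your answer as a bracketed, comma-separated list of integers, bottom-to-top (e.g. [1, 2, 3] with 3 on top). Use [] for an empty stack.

After 'push 10': [10]
After 'neg': [-10]
After 'neg': [10]
After 'neg': [-10]
After 'push 2': [-10, 2]
After 'times': [-10]
After 'push 5': [-10, 5]
After 'add': [-5]
After 'push 5': [-5, 5]
After 'add': [0]
After 'push 7': [0, 7]
After 'push -3': [0, 7, -3]
After 'gt': [0, 1]

Answer: [0, 1]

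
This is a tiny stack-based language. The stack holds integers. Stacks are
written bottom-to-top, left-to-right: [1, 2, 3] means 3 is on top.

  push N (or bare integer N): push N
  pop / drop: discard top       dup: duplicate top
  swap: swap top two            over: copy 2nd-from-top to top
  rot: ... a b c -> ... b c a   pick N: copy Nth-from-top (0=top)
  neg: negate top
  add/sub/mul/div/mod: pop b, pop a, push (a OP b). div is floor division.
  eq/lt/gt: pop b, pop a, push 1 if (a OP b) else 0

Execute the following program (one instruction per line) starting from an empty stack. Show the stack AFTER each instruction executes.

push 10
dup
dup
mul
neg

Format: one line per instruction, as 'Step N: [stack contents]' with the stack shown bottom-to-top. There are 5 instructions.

Step 1: [10]
Step 2: [10, 10]
Step 3: [10, 10, 10]
Step 4: [10, 100]
Step 5: [10, -100]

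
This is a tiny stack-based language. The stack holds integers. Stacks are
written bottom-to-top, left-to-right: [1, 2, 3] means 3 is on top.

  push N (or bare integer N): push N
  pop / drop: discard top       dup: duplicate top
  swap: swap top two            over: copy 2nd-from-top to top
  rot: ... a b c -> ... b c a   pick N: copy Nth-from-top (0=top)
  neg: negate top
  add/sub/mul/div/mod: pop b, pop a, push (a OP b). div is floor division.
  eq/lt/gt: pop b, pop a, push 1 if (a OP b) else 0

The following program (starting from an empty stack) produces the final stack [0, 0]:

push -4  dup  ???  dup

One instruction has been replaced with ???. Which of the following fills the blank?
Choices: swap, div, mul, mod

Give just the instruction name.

Stack before ???: [-4, -4]
Stack after ???:  [0]
Checking each choice:
  swap: produces [-4, -4, -4]
  div: produces [1, 1]
  mul: produces [16, 16]
  mod: MATCH


Answer: mod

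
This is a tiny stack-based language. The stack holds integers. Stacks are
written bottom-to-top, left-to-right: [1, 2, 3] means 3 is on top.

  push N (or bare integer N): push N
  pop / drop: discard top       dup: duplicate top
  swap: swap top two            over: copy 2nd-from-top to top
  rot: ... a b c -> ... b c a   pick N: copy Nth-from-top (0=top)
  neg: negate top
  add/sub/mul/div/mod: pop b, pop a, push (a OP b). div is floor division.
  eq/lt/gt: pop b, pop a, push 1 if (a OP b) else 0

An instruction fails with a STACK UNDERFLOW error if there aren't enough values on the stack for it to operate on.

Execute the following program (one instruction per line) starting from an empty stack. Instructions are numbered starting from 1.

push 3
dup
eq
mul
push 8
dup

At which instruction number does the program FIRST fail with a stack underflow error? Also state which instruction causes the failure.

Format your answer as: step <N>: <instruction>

Answer: step 4: mul

Derivation:
Step 1 ('push 3'): stack = [3], depth = 1
Step 2 ('dup'): stack = [3, 3], depth = 2
Step 3 ('eq'): stack = [1], depth = 1
Step 4 ('mul'): needs 2 value(s) but depth is 1 — STACK UNDERFLOW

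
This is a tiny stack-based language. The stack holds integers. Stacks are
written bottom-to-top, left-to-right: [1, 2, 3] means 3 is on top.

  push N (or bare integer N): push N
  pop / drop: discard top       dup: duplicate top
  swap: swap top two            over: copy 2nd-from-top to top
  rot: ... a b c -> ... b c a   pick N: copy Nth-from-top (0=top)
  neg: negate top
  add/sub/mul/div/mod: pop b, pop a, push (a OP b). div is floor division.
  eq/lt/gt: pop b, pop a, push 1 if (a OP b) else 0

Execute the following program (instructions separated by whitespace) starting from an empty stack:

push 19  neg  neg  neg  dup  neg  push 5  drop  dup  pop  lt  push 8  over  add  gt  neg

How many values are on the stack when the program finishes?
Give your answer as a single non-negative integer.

After 'push 19': stack = [19] (depth 1)
After 'neg': stack = [-19] (depth 1)
After 'neg': stack = [19] (depth 1)
After 'neg': stack = [-19] (depth 1)
After 'dup': stack = [-19, -19] (depth 2)
After 'neg': stack = [-19, 19] (depth 2)
After 'push 5': stack = [-19, 19, 5] (depth 3)
After 'drop': stack = [-19, 19] (depth 2)
After 'dup': stack = [-19, 19, 19] (depth 3)
After 'pop': stack = [-19, 19] (depth 2)
After 'lt': stack = [1] (depth 1)
After 'push 8': stack = [1, 8] (depth 2)
After 'over': stack = [1, 8, 1] (depth 3)
After 'add': stack = [1, 9] (depth 2)
After 'gt': stack = [0] (depth 1)
After 'neg': stack = [0] (depth 1)

Answer: 1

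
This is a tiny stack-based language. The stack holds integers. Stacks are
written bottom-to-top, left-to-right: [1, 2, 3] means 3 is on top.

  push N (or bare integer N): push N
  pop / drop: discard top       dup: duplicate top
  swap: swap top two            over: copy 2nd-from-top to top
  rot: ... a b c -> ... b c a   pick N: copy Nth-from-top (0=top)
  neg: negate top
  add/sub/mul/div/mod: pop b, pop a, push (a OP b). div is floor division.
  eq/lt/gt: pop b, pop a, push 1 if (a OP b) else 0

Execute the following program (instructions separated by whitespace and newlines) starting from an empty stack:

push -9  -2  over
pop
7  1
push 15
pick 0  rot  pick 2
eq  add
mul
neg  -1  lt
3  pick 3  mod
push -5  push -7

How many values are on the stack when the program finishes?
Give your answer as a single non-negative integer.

After 'push -9': stack = [-9] (depth 1)
After 'push -2': stack = [-9, -2] (depth 2)
After 'over': stack = [-9, -2, -9] (depth 3)
After 'pop': stack = [-9, -2] (depth 2)
After 'push 7': stack = [-9, -2, 7] (depth 3)
After 'push 1': stack = [-9, -2, 7, 1] (depth 4)
After 'push 15': stack = [-9, -2, 7, 1, 15] (depth 5)
After 'pick 0': stack = [-9, -2, 7, 1, 15, 15] (depth 6)
After 'rot': stack = [-9, -2, 7, 15, 15, 1] (depth 6)
After 'pick 2': stack = [-9, -2, 7, 15, 15, 1, 15] (depth 7)
  ...
After 'add': stack = [-9, -2, 7, 15, 15] (depth 5)
After 'mul': stack = [-9, -2, 7, 225] (depth 4)
After 'neg': stack = [-9, -2, 7, -225] (depth 4)
After 'push -1': stack = [-9, -2, 7, -225, -1] (depth 5)
After 'lt': stack = [-9, -2, 7, 1] (depth 4)
After 'push 3': stack = [-9, -2, 7, 1, 3] (depth 5)
After 'pick 3': stack = [-9, -2, 7, 1, 3, -2] (depth 6)
After 'mod': stack = [-9, -2, 7, 1, -1] (depth 5)
After 'push -5': stack = [-9, -2, 7, 1, -1, -5] (depth 6)
After 'push -7': stack = [-9, -2, 7, 1, -1, -5, -7] (depth 7)

Answer: 7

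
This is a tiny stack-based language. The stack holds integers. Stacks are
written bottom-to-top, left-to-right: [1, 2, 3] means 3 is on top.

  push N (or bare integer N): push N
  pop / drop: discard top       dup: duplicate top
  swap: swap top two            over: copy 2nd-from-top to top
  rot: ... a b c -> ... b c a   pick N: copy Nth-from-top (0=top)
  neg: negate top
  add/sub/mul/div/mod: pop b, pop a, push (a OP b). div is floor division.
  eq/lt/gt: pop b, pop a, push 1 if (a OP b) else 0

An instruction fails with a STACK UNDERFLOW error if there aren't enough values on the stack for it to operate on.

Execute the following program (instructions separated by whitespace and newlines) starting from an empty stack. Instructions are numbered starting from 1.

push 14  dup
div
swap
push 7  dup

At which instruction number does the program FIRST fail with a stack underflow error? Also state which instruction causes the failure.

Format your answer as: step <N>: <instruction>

Step 1 ('push 14'): stack = [14], depth = 1
Step 2 ('dup'): stack = [14, 14], depth = 2
Step 3 ('div'): stack = [1], depth = 1
Step 4 ('swap'): needs 2 value(s) but depth is 1 — STACK UNDERFLOW

Answer: step 4: swap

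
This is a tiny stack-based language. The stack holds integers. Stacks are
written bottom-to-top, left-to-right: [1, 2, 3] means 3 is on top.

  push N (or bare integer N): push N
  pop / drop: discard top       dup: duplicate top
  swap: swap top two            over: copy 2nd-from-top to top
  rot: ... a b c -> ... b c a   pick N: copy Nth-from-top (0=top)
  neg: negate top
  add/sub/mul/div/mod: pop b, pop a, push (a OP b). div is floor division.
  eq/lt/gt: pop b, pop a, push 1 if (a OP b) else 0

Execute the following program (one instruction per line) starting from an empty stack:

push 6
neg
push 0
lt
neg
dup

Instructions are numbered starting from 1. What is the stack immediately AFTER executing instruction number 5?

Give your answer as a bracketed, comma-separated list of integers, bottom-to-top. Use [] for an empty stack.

Step 1 ('push 6'): [6]
Step 2 ('neg'): [-6]
Step 3 ('push 0'): [-6, 0]
Step 4 ('lt'): [1]
Step 5 ('neg'): [-1]

Answer: [-1]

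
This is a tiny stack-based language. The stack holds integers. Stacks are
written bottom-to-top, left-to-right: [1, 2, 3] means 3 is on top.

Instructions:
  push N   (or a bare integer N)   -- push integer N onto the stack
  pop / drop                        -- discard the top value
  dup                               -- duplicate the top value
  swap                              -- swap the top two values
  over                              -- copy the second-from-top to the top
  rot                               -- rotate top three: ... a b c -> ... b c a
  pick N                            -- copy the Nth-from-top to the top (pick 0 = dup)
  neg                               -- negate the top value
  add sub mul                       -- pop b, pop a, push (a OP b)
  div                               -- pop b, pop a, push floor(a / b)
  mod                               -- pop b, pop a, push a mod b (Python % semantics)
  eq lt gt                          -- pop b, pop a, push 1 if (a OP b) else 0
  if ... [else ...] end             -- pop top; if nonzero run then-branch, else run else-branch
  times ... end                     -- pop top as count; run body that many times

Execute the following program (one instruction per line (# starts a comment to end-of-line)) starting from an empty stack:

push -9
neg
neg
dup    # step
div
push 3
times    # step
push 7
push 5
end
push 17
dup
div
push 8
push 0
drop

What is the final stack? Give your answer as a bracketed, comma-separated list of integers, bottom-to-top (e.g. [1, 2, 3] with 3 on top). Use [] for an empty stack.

After 'push -9': [-9]
After 'neg': [9]
After 'neg': [-9]
After 'dup': [-9, -9]
After 'div': [1]
After 'push 3': [1, 3]
After 'times': [1]
After 'push 7': [1, 7]
After 'push 5': [1, 7, 5]
After 'push 7': [1, 7, 5, 7]
After 'push 5': [1, 7, 5, 7, 5]
After 'push 7': [1, 7, 5, 7, 5, 7]
After 'push 5': [1, 7, 5, 7, 5, 7, 5]
After 'push 17': [1, 7, 5, 7, 5, 7, 5, 17]
After 'dup': [1, 7, 5, 7, 5, 7, 5, 17, 17]
After 'div': [1, 7, 5, 7, 5, 7, 5, 1]
After 'push 8': [1, 7, 5, 7, 5, 7, 5, 1, 8]
After 'push 0': [1, 7, 5, 7, 5, 7, 5, 1, 8, 0]
After 'drop': [1, 7, 5, 7, 5, 7, 5, 1, 8]

Answer: [1, 7, 5, 7, 5, 7, 5, 1, 8]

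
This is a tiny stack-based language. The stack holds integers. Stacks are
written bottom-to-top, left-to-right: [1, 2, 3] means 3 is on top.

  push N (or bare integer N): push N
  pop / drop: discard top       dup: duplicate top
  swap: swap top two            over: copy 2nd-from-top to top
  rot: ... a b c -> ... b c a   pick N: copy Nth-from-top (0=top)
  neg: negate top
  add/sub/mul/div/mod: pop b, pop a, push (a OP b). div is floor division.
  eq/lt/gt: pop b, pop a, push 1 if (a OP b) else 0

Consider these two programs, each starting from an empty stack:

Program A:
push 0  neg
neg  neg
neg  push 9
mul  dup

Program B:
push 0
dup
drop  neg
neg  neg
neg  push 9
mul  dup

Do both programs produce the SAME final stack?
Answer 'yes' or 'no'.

Answer: yes

Derivation:
Program A trace:
  After 'push 0': [0]
  After 'neg': [0]
  After 'neg': [0]
  After 'neg': [0]
  After 'neg': [0]
  After 'push 9': [0, 9]
  After 'mul': [0]
  After 'dup': [0, 0]
Program A final stack: [0, 0]

Program B trace:
  After 'push 0': [0]
  After 'dup': [0, 0]
  After 'drop': [0]
  After 'neg': [0]
  After 'neg': [0]
  After 'neg': [0]
  After 'neg': [0]
  After 'push 9': [0, 9]
  After 'mul': [0]
  After 'dup': [0, 0]
Program B final stack: [0, 0]
Same: yes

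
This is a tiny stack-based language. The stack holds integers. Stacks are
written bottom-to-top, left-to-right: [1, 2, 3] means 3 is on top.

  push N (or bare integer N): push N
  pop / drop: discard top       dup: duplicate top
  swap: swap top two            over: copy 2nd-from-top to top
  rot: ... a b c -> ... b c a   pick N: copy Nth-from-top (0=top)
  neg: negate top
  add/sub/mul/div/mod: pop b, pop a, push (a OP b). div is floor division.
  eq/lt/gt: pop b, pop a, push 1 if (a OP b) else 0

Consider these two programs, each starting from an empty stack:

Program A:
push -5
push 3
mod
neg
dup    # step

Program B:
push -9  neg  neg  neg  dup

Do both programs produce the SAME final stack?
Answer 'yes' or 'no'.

Program A trace:
  After 'push -5': [-5]
  After 'push 3': [-5, 3]
  After 'mod': [1]
  After 'neg': [-1]
  After 'dup': [-1, -1]
Program A final stack: [-1, -1]

Program B trace:
  After 'push -9': [-9]
  After 'neg': [9]
  After 'neg': [-9]
  After 'neg': [9]
  After 'dup': [9, 9]
Program B final stack: [9, 9]
Same: no

Answer: no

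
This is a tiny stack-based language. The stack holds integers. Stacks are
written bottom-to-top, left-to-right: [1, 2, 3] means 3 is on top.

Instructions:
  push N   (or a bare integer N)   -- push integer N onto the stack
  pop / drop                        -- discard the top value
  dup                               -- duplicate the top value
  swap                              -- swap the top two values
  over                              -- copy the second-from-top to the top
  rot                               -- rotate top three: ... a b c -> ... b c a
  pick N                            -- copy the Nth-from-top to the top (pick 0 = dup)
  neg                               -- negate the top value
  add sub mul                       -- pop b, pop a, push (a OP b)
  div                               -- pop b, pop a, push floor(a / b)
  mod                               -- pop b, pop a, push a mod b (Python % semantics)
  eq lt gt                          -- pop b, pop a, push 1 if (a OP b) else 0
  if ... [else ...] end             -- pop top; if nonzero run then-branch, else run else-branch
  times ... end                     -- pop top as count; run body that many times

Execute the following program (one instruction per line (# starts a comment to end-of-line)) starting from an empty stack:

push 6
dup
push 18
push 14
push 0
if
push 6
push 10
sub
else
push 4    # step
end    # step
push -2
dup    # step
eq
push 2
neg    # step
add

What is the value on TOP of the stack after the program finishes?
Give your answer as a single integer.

After 'push 6': [6]
After 'dup': [6, 6]
After 'push 18': [6, 6, 18]
After 'push 14': [6, 6, 18, 14]
After 'push 0': [6, 6, 18, 14, 0]
After 'if': [6, 6, 18, 14]
After 'push 4': [6, 6, 18, 14, 4]
After 'push -2': [6, 6, 18, 14, 4, -2]
After 'dup': [6, 6, 18, 14, 4, -2, -2]
After 'eq': [6, 6, 18, 14, 4, 1]
After 'push 2': [6, 6, 18, 14, 4, 1, 2]
After 'neg': [6, 6, 18, 14, 4, 1, -2]
After 'add': [6, 6, 18, 14, 4, -1]

Answer: -1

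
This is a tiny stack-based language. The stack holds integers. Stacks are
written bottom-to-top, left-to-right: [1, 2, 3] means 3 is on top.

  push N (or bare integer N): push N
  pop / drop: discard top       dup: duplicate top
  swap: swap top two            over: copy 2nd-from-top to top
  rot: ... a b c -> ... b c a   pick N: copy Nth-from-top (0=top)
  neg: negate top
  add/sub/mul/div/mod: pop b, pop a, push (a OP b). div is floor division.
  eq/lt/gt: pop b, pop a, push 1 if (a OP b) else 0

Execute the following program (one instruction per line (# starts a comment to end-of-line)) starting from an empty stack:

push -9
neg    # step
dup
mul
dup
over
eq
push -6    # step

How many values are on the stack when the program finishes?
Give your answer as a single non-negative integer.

Answer: 3

Derivation:
After 'push -9': stack = [-9] (depth 1)
After 'neg': stack = [9] (depth 1)
After 'dup': stack = [9, 9] (depth 2)
After 'mul': stack = [81] (depth 1)
After 'dup': stack = [81, 81] (depth 2)
After 'over': stack = [81, 81, 81] (depth 3)
After 'eq': stack = [81, 1] (depth 2)
After 'push -6': stack = [81, 1, -6] (depth 3)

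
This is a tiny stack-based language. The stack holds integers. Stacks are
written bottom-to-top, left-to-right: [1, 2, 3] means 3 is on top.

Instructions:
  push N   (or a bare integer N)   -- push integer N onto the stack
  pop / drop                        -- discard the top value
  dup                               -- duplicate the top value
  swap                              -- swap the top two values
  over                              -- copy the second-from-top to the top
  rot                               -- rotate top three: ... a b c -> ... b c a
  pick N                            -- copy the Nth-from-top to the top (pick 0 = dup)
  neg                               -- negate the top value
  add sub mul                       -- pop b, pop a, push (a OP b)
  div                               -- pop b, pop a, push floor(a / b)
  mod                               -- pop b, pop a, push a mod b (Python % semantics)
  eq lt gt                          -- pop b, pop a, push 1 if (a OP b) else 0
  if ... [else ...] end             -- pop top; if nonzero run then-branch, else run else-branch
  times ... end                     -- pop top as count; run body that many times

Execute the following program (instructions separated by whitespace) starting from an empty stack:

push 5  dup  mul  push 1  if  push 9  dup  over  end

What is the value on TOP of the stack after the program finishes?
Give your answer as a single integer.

After 'push 5': [5]
After 'dup': [5, 5]
After 'mul': [25]
After 'push 1': [25, 1]
After 'if': [25]
After 'push 9': [25, 9]
After 'dup': [25, 9, 9]
After 'over': [25, 9, 9, 9]

Answer: 9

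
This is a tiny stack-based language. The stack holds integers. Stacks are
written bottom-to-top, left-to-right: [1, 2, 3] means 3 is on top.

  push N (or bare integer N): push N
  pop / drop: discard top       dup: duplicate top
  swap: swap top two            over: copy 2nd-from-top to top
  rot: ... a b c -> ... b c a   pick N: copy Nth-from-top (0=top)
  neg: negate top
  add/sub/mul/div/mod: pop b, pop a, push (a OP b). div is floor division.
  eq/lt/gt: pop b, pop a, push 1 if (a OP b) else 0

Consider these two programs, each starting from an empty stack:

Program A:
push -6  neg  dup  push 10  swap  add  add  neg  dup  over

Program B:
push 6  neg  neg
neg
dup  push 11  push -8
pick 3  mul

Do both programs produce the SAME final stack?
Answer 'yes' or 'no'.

Answer: no

Derivation:
Program A trace:
  After 'push -6': [-6]
  After 'neg': [6]
  After 'dup': [6, 6]
  After 'push 10': [6, 6, 10]
  After 'swap': [6, 10, 6]
  After 'add': [6, 16]
  After 'add': [22]
  After 'neg': [-22]
  After 'dup': [-22, -22]
  After 'over': [-22, -22, -22]
Program A final stack: [-22, -22, -22]

Program B trace:
  After 'push 6': [6]
  After 'neg': [-6]
  After 'neg': [6]
  After 'neg': [-6]
  After 'dup': [-6, -6]
  After 'push 11': [-6, -6, 11]
  After 'push -8': [-6, -6, 11, -8]
  After 'pick 3': [-6, -6, 11, -8, -6]
  After 'mul': [-6, -6, 11, 48]
Program B final stack: [-6, -6, 11, 48]
Same: no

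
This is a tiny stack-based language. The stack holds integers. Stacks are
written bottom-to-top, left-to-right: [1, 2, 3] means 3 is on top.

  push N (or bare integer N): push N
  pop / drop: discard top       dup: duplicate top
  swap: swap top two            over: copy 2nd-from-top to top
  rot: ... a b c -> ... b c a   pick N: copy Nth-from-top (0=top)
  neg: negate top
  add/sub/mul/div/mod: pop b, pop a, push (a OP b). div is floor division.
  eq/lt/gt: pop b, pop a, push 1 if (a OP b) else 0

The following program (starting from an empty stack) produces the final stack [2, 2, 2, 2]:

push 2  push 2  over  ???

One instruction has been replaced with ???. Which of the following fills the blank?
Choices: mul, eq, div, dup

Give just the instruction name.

Answer: dup

Derivation:
Stack before ???: [2, 2, 2]
Stack after ???:  [2, 2, 2, 2]
Checking each choice:
  mul: produces [2, 4]
  eq: produces [2, 1]
  div: produces [2, 1]
  dup: MATCH


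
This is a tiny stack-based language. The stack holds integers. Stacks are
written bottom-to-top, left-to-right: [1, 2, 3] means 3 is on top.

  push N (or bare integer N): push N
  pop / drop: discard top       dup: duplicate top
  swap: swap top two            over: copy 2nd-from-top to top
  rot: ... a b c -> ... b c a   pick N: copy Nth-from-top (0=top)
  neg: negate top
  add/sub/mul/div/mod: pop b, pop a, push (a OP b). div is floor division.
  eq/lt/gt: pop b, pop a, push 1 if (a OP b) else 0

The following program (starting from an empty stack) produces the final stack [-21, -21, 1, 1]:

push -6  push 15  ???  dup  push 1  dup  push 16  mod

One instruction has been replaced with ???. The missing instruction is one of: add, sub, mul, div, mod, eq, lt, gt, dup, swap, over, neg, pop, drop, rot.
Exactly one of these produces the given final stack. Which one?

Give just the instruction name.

Stack before ???: [-6, 15]
Stack after ???:  [-21]
The instruction that transforms [-6, 15] -> [-21] is: sub

Answer: sub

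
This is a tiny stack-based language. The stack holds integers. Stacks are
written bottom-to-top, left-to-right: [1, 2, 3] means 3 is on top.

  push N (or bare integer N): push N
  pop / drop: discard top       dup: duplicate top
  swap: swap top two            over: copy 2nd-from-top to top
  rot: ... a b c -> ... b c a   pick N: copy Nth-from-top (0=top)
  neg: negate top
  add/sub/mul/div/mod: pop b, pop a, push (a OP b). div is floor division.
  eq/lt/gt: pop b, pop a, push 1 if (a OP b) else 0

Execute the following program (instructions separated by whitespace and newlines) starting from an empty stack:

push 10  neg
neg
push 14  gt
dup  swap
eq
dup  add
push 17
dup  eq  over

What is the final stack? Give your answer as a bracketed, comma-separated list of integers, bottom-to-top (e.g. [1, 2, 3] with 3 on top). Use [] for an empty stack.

After 'push 10': [10]
After 'neg': [-10]
After 'neg': [10]
After 'push 14': [10, 14]
After 'gt': [0]
After 'dup': [0, 0]
After 'swap': [0, 0]
After 'eq': [1]
After 'dup': [1, 1]
After 'add': [2]
After 'push 17': [2, 17]
After 'dup': [2, 17, 17]
After 'eq': [2, 1]
After 'over': [2, 1, 2]

Answer: [2, 1, 2]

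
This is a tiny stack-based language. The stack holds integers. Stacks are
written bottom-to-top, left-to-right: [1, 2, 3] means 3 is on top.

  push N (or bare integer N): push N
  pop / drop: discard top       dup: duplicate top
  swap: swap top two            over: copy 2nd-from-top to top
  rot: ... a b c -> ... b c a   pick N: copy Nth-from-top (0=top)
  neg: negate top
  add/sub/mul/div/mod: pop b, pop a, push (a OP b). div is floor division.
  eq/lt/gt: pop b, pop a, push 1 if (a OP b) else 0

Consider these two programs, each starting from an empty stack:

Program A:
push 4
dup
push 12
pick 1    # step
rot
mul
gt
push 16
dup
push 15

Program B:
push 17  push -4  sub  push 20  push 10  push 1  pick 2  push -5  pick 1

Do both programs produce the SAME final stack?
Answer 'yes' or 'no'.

Program A trace:
  After 'push 4': [4]
  After 'dup': [4, 4]
  After 'push 12': [4, 4, 12]
  After 'pick 1': [4, 4, 12, 4]
  After 'rot': [4, 12, 4, 4]
  After 'mul': [4, 12, 16]
  After 'gt': [4, 0]
  After 'push 16': [4, 0, 16]
  After 'dup': [4, 0, 16, 16]
  After 'push 15': [4, 0, 16, 16, 15]
Program A final stack: [4, 0, 16, 16, 15]

Program B trace:
  After 'push 17': [17]
  After 'push -4': [17, -4]
  After 'sub': [21]
  After 'push 20': [21, 20]
  After 'push 10': [21, 20, 10]
  After 'push 1': [21, 20, 10, 1]
  After 'pick 2': [21, 20, 10, 1, 20]
  After 'push -5': [21, 20, 10, 1, 20, -5]
  After 'pick 1': [21, 20, 10, 1, 20, -5, 20]
Program B final stack: [21, 20, 10, 1, 20, -5, 20]
Same: no

Answer: no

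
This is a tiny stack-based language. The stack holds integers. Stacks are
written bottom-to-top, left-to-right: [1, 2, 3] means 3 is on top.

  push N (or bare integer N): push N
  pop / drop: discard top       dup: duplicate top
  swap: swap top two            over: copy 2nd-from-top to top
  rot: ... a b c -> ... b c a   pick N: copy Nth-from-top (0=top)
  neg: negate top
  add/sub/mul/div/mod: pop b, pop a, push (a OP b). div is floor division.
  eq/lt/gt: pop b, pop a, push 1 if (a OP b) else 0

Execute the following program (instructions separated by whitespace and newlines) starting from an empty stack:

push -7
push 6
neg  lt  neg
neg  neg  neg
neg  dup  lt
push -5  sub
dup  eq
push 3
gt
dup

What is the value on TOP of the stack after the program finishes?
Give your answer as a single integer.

Answer: 0

Derivation:
After 'push -7': [-7]
After 'push 6': [-7, 6]
After 'neg': [-7, -6]
After 'lt': [1]
After 'neg': [-1]
After 'neg': [1]
After 'neg': [-1]
After 'neg': [1]
After 'neg': [-1]
After 'dup': [-1, -1]
After 'lt': [0]
After 'push -5': [0, -5]
After 'sub': [5]
After 'dup': [5, 5]
After 'eq': [1]
After 'push 3': [1, 3]
After 'gt': [0]
After 'dup': [0, 0]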